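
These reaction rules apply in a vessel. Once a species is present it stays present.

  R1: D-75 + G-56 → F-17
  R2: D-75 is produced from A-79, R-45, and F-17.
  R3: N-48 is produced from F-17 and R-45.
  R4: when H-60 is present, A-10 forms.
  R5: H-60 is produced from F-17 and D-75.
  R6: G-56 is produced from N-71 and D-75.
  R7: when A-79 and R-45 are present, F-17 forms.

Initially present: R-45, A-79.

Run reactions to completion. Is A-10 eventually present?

A-79 and R-45 present → F-17 forms (R7).
A-79, R-45, and F-17 present → D-75 forms (R2).
F-17 and D-75 present → H-60 forms (R5).
H-60 present → A-10 forms (R4).

Yes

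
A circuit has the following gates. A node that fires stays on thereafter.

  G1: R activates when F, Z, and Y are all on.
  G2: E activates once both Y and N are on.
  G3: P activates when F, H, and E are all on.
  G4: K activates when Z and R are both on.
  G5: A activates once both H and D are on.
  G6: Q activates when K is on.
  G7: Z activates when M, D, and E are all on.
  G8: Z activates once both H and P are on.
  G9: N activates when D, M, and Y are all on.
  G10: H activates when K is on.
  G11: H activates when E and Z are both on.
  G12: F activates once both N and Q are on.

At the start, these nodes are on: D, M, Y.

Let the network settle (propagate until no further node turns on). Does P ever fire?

No

P would need F, H, and E (G3), but F never turns on.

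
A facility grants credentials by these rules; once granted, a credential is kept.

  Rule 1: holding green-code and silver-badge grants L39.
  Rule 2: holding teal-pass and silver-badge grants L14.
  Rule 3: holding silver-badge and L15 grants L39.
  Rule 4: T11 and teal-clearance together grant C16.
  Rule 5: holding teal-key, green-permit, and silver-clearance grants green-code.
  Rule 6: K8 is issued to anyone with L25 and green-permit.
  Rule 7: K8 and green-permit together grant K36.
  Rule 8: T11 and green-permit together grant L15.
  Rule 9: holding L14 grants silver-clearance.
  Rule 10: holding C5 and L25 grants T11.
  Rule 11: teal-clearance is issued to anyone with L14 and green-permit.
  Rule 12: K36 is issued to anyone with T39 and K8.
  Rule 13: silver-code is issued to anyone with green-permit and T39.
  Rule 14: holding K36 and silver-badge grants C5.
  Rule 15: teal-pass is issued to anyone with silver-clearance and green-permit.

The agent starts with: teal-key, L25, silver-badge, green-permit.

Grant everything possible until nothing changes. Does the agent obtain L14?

L14 would need teal-pass and silver-badge (Rule 2), but teal-pass is never granted.

No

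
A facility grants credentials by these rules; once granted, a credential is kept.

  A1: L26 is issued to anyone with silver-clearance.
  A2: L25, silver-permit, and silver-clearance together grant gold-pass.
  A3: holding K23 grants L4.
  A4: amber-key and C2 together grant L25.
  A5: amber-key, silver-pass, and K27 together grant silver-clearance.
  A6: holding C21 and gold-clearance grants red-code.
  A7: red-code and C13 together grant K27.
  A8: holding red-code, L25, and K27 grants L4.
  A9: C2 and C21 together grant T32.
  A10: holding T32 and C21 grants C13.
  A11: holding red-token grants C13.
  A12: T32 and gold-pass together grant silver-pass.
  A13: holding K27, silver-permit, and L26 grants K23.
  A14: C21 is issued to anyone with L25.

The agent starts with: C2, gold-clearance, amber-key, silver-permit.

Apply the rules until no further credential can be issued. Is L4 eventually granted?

Yes

Holding amber-key and C2 grants L25 (A4).
Holding L25 grants C21 (A14).
Holding C21 and gold-clearance grants red-code (A6).
Holding C2 and C21 grants T32 (A9).
Holding T32 and C21 grants C13 (A10).
Holding red-code and C13 grants K27 (A7).
Holding red-code, L25, and K27 grants L4 (A8).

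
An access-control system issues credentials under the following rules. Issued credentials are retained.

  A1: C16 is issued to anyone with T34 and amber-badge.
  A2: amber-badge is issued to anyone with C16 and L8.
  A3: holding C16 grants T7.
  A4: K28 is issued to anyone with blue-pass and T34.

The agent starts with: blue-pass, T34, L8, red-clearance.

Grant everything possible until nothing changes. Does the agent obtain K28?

Yes

Holding blue-pass and T34 grants K28 (A4).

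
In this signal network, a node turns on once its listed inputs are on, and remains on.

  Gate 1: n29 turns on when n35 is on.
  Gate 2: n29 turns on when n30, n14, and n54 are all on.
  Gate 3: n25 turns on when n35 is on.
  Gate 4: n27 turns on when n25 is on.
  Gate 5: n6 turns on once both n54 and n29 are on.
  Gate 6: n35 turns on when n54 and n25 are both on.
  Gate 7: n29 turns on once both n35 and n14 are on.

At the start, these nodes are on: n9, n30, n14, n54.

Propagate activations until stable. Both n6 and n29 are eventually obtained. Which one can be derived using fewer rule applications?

n29

n29: Gate 2: n30, n14, and n54 on → n29 on. [1 rule application]
n6: n30, n14, and n54 are on, so n29 turns on (Gate 2). n54 and n29 are on, so n6 turns on (Gate 5). [2 rule applications]
n29 needs fewer.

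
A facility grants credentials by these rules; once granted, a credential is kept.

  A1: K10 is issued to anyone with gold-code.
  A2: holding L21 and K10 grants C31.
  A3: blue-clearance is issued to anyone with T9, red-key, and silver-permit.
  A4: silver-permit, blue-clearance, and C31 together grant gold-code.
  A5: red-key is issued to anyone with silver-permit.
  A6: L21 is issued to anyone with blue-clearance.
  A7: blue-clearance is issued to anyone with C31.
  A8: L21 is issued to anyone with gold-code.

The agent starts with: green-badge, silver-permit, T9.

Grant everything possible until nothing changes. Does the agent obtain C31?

C31 would need L21 and K10 (A2), but K10 is never granted.

No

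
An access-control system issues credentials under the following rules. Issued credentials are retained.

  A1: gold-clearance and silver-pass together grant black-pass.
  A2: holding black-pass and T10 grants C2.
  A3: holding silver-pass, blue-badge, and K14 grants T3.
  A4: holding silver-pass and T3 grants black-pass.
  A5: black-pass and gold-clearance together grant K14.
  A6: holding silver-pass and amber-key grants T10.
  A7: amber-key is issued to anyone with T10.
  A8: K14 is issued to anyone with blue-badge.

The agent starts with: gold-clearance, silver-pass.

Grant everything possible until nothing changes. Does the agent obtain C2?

C2 would need black-pass and T10 (A2), but T10 is never granted.

No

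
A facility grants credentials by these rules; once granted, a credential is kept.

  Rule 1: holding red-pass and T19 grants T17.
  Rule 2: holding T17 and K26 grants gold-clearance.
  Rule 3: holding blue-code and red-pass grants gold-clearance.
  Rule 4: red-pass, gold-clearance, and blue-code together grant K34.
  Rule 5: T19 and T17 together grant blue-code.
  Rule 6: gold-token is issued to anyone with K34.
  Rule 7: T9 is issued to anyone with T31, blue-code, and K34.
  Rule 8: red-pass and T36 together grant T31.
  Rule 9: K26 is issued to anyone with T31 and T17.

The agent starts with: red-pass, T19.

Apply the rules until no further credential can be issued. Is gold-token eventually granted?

Holding red-pass and T19 grants T17 (Rule 1).
Holding T19 and T17 grants blue-code (Rule 5).
Holding blue-code and red-pass grants gold-clearance (Rule 3).
Holding red-pass, gold-clearance, and blue-code grants K34 (Rule 4).
Holding K34 grants gold-token (Rule 6).

Yes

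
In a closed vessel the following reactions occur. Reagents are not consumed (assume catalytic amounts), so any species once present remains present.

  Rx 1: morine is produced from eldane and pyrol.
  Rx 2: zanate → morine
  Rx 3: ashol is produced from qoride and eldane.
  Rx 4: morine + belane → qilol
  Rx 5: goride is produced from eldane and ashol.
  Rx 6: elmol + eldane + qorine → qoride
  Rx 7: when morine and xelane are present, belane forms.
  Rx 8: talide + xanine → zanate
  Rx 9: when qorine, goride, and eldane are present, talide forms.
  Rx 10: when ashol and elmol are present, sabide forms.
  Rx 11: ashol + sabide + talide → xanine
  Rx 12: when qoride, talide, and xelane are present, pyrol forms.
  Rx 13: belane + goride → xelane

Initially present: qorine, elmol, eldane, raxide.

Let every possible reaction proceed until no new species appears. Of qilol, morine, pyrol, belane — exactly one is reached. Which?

elmol, eldane, and qorine present → qoride forms (Rx 6).
qoride and eldane present → ashol forms (Rx 3).
eldane and ashol present → goride forms (Rx 5).
ashol and elmol present → sabide forms (Rx 10).
qorine, goride, and eldane present → talide forms (Rx 9).
ashol, sabide, and talide present → xanine forms (Rx 11).
talide and xanine present → zanate forms (Rx 8).
zanate present → morine forms (Rx 2).
qilol would need morine and belane (Rx 4), but belane never forms. pyrol would need qoride, talide, and xelane (Rx 12), but xelane never forms. belane would need morine and xelane (Rx 7), but xelane never forms.

morine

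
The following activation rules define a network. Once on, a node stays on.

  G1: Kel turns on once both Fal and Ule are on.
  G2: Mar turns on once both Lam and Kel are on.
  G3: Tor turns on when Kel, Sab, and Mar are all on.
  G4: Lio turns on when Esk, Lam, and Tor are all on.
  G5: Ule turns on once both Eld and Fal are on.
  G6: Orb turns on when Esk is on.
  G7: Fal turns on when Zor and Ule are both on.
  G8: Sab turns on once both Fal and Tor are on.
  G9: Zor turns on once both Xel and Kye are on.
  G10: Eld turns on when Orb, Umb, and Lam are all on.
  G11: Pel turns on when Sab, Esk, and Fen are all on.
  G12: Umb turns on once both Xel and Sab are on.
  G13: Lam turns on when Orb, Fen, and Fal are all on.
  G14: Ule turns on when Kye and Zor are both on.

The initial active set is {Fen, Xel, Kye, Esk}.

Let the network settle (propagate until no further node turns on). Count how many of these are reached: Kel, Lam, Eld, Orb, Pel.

G6: Esk on → Orb on.
G9: Xel and Kye on → Zor on.
G14: Kye and Zor on → Ule on.
Zor and Ule are on, so Fal turns on (G7).
G13: Orb, Fen, and Fal on → Lam on.
G1: Fal and Ule on → Kel on.
Kel: reached.
Lam: reached.
Eld would need Orb, Umb, and Lam (G10), but Umb never turns on.
Orb: reached.
Pel would need Sab, Esk, and Fen (G11), but Sab never turns on.
Reached: Kel, Lam, and Orb — 3 of the 5.

3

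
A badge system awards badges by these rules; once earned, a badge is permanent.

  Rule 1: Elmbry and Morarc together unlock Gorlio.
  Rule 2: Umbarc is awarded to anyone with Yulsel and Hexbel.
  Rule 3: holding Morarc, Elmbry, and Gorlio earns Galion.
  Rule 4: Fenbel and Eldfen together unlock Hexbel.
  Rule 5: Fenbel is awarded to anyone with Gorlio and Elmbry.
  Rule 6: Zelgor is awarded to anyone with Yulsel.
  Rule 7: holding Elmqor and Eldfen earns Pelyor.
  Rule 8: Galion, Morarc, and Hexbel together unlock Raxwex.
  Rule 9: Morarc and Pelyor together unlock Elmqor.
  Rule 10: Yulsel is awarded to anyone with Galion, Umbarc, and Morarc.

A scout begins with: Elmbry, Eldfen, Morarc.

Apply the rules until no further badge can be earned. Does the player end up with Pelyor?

Pelyor would need Elmqor and Eldfen (Rule 7), but Elmqor is never earned.

No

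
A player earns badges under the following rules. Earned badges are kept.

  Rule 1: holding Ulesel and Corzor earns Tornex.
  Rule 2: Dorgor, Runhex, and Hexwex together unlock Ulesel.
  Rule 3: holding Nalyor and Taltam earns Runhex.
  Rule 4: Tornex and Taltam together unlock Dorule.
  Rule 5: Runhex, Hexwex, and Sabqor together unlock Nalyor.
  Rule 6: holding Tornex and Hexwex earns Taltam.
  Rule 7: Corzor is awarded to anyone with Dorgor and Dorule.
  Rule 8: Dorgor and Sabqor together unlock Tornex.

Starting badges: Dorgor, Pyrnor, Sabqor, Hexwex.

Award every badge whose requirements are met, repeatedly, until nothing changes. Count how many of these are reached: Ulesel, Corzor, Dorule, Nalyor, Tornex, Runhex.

3

With Dorgor and Sabqor, Tornex is earned (Rule 8).
With Tornex and Hexwex, Taltam is earned (Rule 6).
With Tornex and Taltam, Dorule is earned (Rule 4).
With Dorgor and Dorule, Corzor is earned (Rule 7).
Ulesel would need Dorgor, Runhex, and Hexwex (Rule 2), but Runhex is never earned.
Corzor: reached.
Dorule: reached.
Nalyor would need Runhex, Hexwex, and Sabqor (Rule 5), but Runhex is never earned.
Tornex: reached.
Runhex would need Nalyor and Taltam (Rule 3), but Nalyor is never earned.
Reached: Corzor, Dorule, and Tornex — 3 of the 6.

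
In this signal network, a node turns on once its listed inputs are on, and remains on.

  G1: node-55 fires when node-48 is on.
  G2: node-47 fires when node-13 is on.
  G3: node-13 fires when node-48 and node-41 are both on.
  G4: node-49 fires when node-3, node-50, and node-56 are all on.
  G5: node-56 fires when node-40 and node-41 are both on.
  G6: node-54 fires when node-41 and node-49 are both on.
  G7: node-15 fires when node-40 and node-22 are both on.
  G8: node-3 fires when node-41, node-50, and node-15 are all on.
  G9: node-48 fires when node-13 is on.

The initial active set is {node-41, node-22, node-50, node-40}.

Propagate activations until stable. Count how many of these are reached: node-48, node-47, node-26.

0

node-48 would need node-13 (G9), but node-13 never turns on.
node-47 would need node-13 (G2), but node-13 never turns on.
No rule produces node-26, and it is not given.
None of the 3 are reached.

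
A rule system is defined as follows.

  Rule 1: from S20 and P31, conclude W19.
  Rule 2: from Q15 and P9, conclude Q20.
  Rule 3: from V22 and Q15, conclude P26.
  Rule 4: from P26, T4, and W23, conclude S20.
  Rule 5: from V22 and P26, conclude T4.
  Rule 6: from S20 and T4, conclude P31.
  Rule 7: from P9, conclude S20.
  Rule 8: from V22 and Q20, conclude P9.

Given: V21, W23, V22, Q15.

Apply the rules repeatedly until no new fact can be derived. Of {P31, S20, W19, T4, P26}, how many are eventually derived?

V22 and Q15 hold, so P26 follows (Rule 3).
V22 and P26 hold, so T4 follows (Rule 5).
P26, T4, and W23 hold, so S20 follows (Rule 4).
S20 and T4 hold, so P31 follows (Rule 6).
From S20 and P31, Rule 1 gives W19.
P31: reached.
S20: reached.
W19: reached.
T4: reached.
P26: reached.
All 5 are reached.

5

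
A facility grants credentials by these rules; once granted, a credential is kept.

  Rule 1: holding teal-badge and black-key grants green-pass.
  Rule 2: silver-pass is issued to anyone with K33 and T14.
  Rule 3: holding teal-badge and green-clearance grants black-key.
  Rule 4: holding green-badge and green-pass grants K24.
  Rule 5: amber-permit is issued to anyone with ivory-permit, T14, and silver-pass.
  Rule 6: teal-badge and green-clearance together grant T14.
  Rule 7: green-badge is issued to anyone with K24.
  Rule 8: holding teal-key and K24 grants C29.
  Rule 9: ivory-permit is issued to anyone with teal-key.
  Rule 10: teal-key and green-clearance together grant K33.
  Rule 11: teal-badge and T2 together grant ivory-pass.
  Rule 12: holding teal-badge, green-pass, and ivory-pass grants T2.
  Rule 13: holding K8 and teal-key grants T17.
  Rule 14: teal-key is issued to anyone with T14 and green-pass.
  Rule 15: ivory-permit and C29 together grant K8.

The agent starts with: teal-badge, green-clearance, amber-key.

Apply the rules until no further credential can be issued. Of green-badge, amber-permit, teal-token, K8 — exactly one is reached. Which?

Holding teal-badge and green-clearance grants T14 (Rule 6).
Holding teal-badge and green-clearance grants black-key (Rule 3).
Holding teal-badge and black-key grants green-pass (Rule 1).
Holding T14 and green-pass grants teal-key (Rule 14).
Holding teal-key and green-clearance grants K33 (Rule 10).
Holding teal-key grants ivory-permit (Rule 9).
Holding K33 and T14 grants silver-pass (Rule 2).
Holding ivory-permit, T14, and silver-pass grants amber-permit (Rule 5).
K8 would need ivory-permit and C29 (Rule 15), but C29 is never granted. No rule produces teal-token, and it is not given. green-badge would need K24 (Rule 7), but K24 is never granted.

amber-permit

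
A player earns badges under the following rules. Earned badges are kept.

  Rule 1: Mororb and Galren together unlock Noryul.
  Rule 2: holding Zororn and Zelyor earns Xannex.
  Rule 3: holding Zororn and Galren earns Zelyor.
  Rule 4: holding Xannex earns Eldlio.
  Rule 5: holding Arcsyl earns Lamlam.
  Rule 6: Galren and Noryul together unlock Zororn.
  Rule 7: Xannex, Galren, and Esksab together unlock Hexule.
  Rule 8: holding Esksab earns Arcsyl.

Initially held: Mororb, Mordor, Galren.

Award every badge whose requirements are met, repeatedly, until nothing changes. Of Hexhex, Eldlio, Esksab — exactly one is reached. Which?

Eldlio

With Mororb and Galren, Noryul is earned (Rule 1).
With Galren and Noryul, Zororn is earned (Rule 6).
With Zororn and Galren, Zelyor is earned (Rule 3).
With Zororn and Zelyor, Xannex is earned (Rule 2).
With Xannex, Eldlio is earned (Rule 4).
No rule produces Hexhex, and it is not given. No rule produces Esksab, and it is not given.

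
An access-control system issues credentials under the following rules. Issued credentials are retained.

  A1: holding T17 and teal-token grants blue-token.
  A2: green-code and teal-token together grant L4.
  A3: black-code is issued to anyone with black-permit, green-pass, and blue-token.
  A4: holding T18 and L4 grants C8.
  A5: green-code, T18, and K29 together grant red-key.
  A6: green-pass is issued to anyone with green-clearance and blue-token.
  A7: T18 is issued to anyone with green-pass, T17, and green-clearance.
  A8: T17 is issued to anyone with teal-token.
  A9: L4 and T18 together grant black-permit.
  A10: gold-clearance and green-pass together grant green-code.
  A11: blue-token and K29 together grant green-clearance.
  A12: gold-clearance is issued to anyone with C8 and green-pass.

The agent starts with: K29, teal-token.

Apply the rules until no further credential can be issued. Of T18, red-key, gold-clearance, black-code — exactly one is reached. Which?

T18

Holding teal-token grants T17 (A8).
Holding T17 and teal-token grants blue-token (A1).
Holding blue-token and K29 grants green-clearance (A11).
Holding green-clearance and blue-token grants green-pass (A6).
Holding green-pass, T17, and green-clearance grants T18 (A7).
red-key would need green-code, T18, and K29 (A5), but green-code is never granted. black-code would need black-permit, green-pass, and blue-token (A3), but black-permit is never granted. gold-clearance would need C8 and green-pass (A12), but C8 is never granted.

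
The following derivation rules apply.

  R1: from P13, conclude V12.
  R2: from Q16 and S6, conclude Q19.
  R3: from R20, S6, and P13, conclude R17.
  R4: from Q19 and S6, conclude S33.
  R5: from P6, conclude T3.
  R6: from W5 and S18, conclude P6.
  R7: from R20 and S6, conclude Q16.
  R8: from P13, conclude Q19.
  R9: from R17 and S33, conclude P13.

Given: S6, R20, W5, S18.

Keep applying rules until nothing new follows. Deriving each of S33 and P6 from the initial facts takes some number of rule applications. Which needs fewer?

P6: W5 and S18 hold, so P6 follows (R6). [1 rule application]
S33: From R20 and S6, R7 gives Q16. From Q16 and S6, R2 gives Q19. From Q19 and S6, R4 gives S33. [3 rule applications]
P6 needs fewer.

P6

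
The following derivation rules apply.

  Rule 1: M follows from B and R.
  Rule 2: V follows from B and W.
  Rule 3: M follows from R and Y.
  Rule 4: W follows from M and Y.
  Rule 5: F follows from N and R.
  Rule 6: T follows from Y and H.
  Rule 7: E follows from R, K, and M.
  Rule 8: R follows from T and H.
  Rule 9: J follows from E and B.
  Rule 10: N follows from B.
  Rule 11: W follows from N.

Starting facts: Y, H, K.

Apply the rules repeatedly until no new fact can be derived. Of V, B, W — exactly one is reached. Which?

Y and H hold, so T follows (Rule 6).
T and H hold, so R follows (Rule 8).
From R and Y, Rule 3 gives M.
From M and Y, Rule 4 gives W.
No rule produces B, and it is not given. V would need B and W (Rule 2), but B is never established.

W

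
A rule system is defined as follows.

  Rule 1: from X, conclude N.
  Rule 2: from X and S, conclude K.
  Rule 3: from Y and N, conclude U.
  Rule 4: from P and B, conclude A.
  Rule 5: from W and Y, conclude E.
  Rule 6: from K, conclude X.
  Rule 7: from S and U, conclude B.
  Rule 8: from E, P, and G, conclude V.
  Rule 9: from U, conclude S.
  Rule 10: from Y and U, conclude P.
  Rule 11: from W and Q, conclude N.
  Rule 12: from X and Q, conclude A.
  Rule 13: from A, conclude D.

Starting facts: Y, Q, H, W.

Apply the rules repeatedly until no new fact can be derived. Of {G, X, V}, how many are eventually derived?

No rule produces G, and it is not given.
X would need K (Rule 6), but K is never established.
V would need E, P, and G (Rule 8), but G is never established.
None of the 3 are reached.

0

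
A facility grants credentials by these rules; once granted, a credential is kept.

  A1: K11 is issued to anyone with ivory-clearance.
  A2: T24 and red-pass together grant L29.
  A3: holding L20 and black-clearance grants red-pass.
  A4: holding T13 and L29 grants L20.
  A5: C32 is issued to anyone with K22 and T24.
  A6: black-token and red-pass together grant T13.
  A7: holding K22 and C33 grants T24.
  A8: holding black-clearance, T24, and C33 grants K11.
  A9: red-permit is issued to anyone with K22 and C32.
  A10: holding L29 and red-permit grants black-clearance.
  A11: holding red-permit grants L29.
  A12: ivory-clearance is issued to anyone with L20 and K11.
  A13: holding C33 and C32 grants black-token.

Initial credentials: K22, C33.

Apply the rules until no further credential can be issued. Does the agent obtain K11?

Holding K22 and C33 grants T24 (A7).
Holding K22 and T24 grants C32 (A5).
Holding K22 and C32 grants red-permit (A9).
Holding red-permit grants L29 (A11).
Holding L29 and red-permit grants black-clearance (A10).
Holding black-clearance, T24, and C33 grants K11 (A8).

Yes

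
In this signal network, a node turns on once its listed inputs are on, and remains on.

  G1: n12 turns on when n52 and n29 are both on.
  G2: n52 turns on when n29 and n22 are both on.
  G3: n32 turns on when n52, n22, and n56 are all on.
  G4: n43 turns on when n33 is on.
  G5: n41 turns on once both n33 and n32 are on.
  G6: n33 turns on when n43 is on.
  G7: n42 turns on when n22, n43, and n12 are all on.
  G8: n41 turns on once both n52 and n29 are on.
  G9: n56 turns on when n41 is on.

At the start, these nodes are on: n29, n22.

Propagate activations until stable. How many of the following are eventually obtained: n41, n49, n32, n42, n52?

G2: n29 and n22 on → n52 on.
G8: n52 and n29 on → n41 on.
G9: n41 on → n56 on.
n52, n22, and n56 are on, so n32 turns on (G3).
n41: reached.
No rule produces n49, and it is not given.
n32: reached.
n42 would need n22, n43, and n12 (G7), but n43 never turns on.
n52: reached.
Reached: n41, n32, and n52 — 3 of the 5.

3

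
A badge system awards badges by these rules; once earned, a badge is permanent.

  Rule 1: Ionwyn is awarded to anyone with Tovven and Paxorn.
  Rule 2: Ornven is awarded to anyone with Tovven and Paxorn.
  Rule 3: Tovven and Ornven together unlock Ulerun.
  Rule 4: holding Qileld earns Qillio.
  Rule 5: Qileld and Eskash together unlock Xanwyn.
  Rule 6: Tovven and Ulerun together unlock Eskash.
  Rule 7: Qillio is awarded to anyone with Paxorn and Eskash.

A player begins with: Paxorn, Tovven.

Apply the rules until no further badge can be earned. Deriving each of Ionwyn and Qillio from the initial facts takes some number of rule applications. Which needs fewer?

Ionwyn: With Tovven and Paxorn, Ionwyn is earned (Rule 1). [1 rule application]
Qillio: With Tovven and Paxorn, Ornven is earned (Rule 2). With Tovven and Ornven, Ulerun is earned (Rule 3). With Tovven and Ulerun, Eskash is earned (Rule 6). With Paxorn and Eskash, Qillio is earned (Rule 7). [4 rule applications]
Ionwyn needs fewer.

Ionwyn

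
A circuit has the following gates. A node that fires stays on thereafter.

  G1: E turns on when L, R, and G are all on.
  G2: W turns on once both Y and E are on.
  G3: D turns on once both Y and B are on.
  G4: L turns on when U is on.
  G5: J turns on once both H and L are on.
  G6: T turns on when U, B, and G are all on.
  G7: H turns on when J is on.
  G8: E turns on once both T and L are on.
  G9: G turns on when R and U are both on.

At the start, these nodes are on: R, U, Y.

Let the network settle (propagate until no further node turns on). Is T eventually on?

No

T would need U, B, and G (G6), but B never turns on.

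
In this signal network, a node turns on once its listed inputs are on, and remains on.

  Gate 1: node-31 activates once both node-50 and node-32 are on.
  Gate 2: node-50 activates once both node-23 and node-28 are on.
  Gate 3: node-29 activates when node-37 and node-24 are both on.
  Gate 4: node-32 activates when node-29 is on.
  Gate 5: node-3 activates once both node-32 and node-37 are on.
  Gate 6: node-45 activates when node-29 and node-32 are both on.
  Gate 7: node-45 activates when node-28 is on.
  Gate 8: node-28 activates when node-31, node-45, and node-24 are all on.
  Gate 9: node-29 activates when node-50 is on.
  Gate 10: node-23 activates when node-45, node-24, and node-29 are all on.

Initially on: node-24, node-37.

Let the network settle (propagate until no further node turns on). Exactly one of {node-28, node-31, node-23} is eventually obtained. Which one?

Gate 3: node-37 and node-24 on → node-29 on.
Gate 4: node-29 on → node-32 on.
node-29 and node-32 are on, so node-45 activates (Gate 6).
node-45, node-24, and node-29 are on, so node-23 activates (Gate 10).
node-31 would need node-50 and node-32 (Gate 1), but node-50 never turns on. node-28 would need node-31, node-45, and node-24 (Gate 8), but node-31 never turns on.

node-23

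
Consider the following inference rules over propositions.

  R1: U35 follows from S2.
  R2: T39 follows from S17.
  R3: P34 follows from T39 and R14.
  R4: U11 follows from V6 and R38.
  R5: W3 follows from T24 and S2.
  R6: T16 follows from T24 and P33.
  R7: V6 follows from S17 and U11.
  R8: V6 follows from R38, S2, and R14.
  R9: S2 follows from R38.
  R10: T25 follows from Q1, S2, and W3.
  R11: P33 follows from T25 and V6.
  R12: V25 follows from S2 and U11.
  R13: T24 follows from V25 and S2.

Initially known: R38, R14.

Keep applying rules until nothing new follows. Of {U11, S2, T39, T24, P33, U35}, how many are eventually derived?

R38 holds, so S2 follows (R9).
S2 holds, so U35 follows (R1).
R38, S2, and R14 hold, so V6 follows (R8).
V6 and R38 hold, so U11 follows (R4).
S2 and U11 hold, so V25 follows (R12).
V25 and S2 hold, so T24 follows (R13).
U11: reached.
S2: reached.
T39 would need S17 (R2), but S17 is never established.
T24: reached.
P33 would need T25 and V6 (R11), but T25 is never established.
U35: reached.
Reached: U11, S2, T24, and U35 — 4 of the 6.

4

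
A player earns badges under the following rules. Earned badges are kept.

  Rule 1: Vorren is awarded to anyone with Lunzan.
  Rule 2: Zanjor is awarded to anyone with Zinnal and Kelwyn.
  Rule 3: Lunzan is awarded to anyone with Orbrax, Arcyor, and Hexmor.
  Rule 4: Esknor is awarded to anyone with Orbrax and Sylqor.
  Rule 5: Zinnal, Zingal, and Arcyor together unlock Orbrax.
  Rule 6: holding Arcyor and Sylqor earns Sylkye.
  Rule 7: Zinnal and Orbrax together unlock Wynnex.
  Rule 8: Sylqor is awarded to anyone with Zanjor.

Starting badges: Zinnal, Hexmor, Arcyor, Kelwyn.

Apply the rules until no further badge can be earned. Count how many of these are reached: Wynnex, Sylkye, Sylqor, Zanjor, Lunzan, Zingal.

With Zinnal and Kelwyn, Zanjor is earned (Rule 2).
With Zanjor, Sylqor is earned (Rule 8).
With Arcyor and Sylqor, Sylkye is earned (Rule 6).
Wynnex would need Zinnal and Orbrax (Rule 7), but Orbrax is never earned.
Sylkye: reached.
Sylqor: reached.
Zanjor: reached.
Lunzan would need Orbrax, Arcyor, and Hexmor (Rule 3), but Orbrax is never earned.
No rule produces Zingal, and it is not given.
Reached: Sylkye, Sylqor, and Zanjor — 3 of the 6.

3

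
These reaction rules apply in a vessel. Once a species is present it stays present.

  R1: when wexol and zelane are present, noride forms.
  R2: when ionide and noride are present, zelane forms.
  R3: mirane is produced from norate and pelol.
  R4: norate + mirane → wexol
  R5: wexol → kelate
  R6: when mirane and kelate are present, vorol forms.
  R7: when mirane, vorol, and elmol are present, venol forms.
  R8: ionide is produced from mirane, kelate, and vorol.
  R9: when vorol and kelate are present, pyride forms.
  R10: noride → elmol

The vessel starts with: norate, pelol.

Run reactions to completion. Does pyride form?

norate and pelol present → mirane forms (R3).
norate and mirane present → wexol forms (R4).
wexol present → kelate forms (R5).
mirane and kelate present → vorol forms (R6).
vorol and kelate present → pyride forms (R9).

Yes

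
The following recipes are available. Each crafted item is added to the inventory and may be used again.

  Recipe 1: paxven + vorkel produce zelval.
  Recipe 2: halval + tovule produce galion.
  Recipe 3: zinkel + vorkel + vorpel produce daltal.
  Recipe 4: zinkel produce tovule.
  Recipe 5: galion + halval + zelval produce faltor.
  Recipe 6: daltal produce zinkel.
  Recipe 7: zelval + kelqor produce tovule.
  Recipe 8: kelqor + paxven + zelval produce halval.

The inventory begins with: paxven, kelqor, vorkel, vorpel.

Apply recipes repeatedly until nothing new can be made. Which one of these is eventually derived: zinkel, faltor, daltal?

paxven + vorkel → zelval (Recipe 1).
kelqor + paxven + zelval → halval (Recipe 8).
Using Recipe 7, zelval and kelqor make tovule.
Using Recipe 2, halval and tovule make galion.
galion + halval + zelval → faltor (Recipe 5).
zinkel would need daltal (Recipe 6), but daltal is never obtained. daltal would need zinkel, vorkel, and vorpel (Recipe 3), but zinkel is never obtained.

faltor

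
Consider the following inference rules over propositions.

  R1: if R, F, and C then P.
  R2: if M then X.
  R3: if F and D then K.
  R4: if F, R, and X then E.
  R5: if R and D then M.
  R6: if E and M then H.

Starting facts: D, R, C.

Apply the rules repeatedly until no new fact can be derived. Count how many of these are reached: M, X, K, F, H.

2

R and D hold, so M follows (R5).
M holds, so X follows (R2).
M: reached.
X: reached.
K would need F and D (R3), but F is never established.
No rule produces F, and it is not given.
H would need E and M (R6), but E is never established.
Reached: M and X — 2 of the 5.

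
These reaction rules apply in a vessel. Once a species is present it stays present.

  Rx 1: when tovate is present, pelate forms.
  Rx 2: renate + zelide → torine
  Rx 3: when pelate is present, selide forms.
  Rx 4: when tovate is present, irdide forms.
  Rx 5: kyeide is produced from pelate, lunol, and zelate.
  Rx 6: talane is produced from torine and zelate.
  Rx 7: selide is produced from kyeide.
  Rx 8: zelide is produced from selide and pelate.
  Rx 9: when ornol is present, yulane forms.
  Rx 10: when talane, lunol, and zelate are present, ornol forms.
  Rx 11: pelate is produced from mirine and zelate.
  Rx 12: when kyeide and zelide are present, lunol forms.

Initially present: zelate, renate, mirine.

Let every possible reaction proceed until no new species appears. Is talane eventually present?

mirine and zelate present → pelate forms (Rx 11).
pelate present → selide forms (Rx 3).
selide and pelate present → zelide forms (Rx 8).
renate and zelide present → torine forms (Rx 2).
torine and zelate present → talane forms (Rx 6).

Yes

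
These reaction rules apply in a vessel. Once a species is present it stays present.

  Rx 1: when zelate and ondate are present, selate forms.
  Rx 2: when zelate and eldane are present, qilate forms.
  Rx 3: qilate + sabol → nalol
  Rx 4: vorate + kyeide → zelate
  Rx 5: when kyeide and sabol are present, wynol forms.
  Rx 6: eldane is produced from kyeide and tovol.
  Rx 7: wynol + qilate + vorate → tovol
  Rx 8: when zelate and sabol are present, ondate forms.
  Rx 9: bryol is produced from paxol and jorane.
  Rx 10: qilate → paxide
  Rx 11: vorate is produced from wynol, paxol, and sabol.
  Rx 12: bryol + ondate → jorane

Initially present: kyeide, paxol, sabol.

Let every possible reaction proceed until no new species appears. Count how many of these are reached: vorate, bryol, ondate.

2

kyeide and sabol present → wynol forms (Rx 5).
wynol, paxol, and sabol present → vorate forms (Rx 11).
vorate and kyeide present → zelate forms (Rx 4).
zelate and sabol present → ondate forms (Rx 8).
vorate: reached.
bryol would need paxol and jorane (Rx 9), but jorane never forms.
ondate: reached.
Reached: vorate and ondate — 2 of the 3.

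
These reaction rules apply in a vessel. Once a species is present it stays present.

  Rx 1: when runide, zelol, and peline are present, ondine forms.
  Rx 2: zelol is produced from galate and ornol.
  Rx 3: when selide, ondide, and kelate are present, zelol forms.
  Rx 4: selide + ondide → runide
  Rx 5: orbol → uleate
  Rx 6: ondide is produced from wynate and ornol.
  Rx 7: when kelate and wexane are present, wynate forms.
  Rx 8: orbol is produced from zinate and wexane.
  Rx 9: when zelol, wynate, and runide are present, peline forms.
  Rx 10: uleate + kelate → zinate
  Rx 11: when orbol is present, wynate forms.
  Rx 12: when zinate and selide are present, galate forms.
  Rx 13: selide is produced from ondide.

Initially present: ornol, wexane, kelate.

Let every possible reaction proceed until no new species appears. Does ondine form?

Yes

kelate and wexane present → wynate forms (Rx 7).
wynate and ornol present → ondide forms (Rx 6).
ondide present → selide forms (Rx 13).
selide and ondide present → runide forms (Rx 4).
selide, ondide, and kelate present → zelol forms (Rx 3).
zelol, wynate, and runide present → peline forms (Rx 9).
runide, zelol, and peline present → ondine forms (Rx 1).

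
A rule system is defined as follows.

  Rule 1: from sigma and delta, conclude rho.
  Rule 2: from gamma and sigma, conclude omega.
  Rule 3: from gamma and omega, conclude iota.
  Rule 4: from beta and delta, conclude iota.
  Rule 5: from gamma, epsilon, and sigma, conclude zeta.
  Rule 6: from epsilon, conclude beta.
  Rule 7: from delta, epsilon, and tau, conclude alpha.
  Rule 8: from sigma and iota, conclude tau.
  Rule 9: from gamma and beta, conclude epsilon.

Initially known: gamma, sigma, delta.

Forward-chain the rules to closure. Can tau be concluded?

From gamma and sigma, Rule 2 gives omega.
gamma and omega hold, so iota follows (Rule 3).
From sigma and iota, Rule 8 gives tau.

Yes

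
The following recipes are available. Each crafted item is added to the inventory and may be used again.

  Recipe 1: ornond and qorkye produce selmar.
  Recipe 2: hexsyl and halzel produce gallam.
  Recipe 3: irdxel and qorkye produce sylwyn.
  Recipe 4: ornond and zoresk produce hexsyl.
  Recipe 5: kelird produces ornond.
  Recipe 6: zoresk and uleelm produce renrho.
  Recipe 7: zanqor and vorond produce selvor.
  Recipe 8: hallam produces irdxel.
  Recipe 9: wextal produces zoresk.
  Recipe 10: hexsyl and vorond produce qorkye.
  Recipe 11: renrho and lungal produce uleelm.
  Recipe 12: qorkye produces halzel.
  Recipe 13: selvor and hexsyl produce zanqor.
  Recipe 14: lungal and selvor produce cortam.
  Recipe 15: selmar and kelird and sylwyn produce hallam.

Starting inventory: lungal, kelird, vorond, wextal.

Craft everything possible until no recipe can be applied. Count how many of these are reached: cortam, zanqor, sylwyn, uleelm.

cortam would need lungal and selvor (Recipe 14), but selvor is never obtained.
zanqor would need selvor and hexsyl (Recipe 13), but selvor is never obtained.
sylwyn would need irdxel and qorkye (Recipe 3), but irdxel is never obtained.
uleelm would need renrho and lungal (Recipe 11), but renrho is never obtained.
None of the 4 are reached.

0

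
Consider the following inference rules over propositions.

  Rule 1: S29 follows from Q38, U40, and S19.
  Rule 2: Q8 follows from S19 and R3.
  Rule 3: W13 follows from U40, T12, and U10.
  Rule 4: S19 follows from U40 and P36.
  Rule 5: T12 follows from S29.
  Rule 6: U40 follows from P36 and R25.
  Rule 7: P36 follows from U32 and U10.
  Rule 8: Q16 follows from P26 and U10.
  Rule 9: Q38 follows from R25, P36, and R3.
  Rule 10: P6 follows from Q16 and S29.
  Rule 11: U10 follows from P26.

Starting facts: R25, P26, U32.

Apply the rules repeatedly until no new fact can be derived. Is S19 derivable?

From P26, Rule 11 gives U10.
From U32 and U10, Rule 7 gives P36.
From P36 and R25, Rule 6 gives U40.
U40 and P36 hold, so S19 follows (Rule 4).

Yes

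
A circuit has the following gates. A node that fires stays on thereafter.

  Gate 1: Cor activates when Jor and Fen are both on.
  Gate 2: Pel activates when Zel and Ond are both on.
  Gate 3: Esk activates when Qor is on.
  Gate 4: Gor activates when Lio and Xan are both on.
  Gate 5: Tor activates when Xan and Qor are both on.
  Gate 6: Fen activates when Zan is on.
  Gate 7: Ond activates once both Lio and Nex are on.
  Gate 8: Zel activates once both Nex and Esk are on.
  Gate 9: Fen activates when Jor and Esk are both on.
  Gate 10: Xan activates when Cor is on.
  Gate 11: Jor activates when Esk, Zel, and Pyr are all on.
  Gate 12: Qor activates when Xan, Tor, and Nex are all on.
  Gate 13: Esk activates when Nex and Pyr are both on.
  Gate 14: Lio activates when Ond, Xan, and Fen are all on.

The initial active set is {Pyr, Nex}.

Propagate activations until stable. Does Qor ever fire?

Qor would need Xan, Tor, and Nex (Gate 12), but Tor never turns on.

No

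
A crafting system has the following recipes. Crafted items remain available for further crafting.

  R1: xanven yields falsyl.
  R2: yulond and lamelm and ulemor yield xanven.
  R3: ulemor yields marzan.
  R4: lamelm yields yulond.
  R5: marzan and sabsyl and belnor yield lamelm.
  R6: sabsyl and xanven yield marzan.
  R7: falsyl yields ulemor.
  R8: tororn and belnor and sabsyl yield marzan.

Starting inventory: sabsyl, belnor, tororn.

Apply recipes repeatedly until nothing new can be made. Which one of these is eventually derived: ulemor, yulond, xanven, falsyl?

tororn and belnor and sabsyl → marzan (R8).
marzan and sabsyl and belnor → lamelm (R5).
lamelm → yulond (R4).
ulemor would need falsyl (R7), but falsyl is never obtained. xanven would need yulond, lamelm, and ulemor (R2), but ulemor is never obtained. falsyl would need xanven (R1), but xanven is never obtained.

yulond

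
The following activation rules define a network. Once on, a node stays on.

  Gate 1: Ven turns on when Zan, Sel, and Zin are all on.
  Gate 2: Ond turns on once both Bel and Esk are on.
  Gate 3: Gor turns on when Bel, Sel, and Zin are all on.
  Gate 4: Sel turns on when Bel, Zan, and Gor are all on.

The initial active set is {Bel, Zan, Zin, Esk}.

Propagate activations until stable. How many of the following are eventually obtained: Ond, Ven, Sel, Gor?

Bel and Esk are on, so Ond turns on (Gate 2).
Ond: reached.
Ven would need Zan, Sel, and Zin (Gate 1), but Sel never turns on.
Sel would need Bel, Zan, and Gor (Gate 4), but Gor never turns on.
Gor would need Bel, Sel, and Zin (Gate 3), but Sel never turns on.
Reached: Ond — 1 of the 4.

1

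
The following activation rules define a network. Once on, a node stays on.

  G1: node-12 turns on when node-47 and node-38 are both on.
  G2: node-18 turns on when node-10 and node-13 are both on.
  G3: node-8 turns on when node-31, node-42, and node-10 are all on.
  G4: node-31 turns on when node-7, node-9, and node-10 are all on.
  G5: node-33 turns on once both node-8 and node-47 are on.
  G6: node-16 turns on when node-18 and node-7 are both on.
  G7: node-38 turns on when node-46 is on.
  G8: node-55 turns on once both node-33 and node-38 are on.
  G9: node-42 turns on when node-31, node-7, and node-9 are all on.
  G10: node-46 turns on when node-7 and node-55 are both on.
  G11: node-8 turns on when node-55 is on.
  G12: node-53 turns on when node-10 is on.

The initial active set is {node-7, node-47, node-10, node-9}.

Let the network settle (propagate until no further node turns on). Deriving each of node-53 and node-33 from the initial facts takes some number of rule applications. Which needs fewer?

node-53: node-10 is on, so node-53 turns on (G12). [1 rule application]
node-33: node-7, node-9, and node-10 are on, so node-31 turns on (G4). G9: node-31, node-7, and node-9 on → node-42 on. node-31, node-42, and node-10 are on, so node-8 turns on (G3). G5: node-8 and node-47 on → node-33 on. [4 rule applications]
node-53 needs fewer.

node-53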